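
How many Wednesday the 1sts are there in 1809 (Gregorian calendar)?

Check the 1st of each month of 1809: Jan 1: Sun, Feb 1: Wed, Mar 1: Wed, Apr 1: Sat, May 1: Mon, Jun 1: Thu, Jul 1: Sat, Aug 1: Tue, Sep 1: Fri, Oct 1: Sun, Nov 1: Wed, Dec 1: Fri.
Wednesday occurs in February, March, November — 3 months.

3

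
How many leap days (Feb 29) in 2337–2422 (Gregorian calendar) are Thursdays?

Leap years in 2337–2422: 21 of them.
Feb 29 weekday advances by 5 (mod 7) from one leap year to the next four years later (or differs when a century non-leap intervenes).
Leap-day weekdays: 2340:Thu✓ 2344:Tue 2348:Sun 2352:Fri 2356:Wed 2360:Mon 2364:Sat 2368:Thu✓ 2372:Tue 2376:Sun 2380:Fri 2384:Wed 2388:Mon 2392:Sat 2396:Thu✓ 2400:Tue 2404:Sun 2408:Fri 2412:Wed 2416:Mon 2420:Sat
Thursday: 2340, 2368, 2396 → 3.

3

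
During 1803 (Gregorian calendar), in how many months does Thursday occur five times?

4

A month of length L has five Thursdays iff its first Thursday is on day ≤ L−28 (so day 1–3 in a 31-day month, 1–2 in a 30-day month, day 1 in a leap February).
Checking each month of 1803: Jan starts Sat (31d); Feb starts Tue (28d); Mar starts Tue (31d) ✓; Apr starts Fri (30d); May starts Sun (31d); Jun starts Wed (30d) ✓; Jul starts Fri (31d); Aug starts Mon (31d); Sep starts Thu (30d) ✓; Oct starts Sat (31d); Nov starts Tue (30d); Dec starts Thu (31d) ✓.
Five-Thursday months: March, June, September, December → 4.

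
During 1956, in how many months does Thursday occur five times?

A month of length L has five Thursdays iff its first Thursday is on day ≤ L−28 (so day 1–3 in a 31-day month, 1–2 in a 30-day month, day 1 in a leap February).
Checking each month of 1956: Jan starts Sun (31d); Feb starts Wed (29d); Mar starts Thu (31d) ✓; Apr starts Sun (30d); May starts Tue (31d) ✓; Jun starts Fri (30d); Jul starts Sun (31d); Aug starts Wed (31d) ✓; Sep starts Sat (30d); Oct starts Mon (31d); Nov starts Thu (30d) ✓; Dec starts Sat (31d).
Five-Thursday months: March, May, August, November → 4.

4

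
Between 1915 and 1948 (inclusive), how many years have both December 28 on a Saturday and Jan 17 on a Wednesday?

1

Check each year's weekday for December 28 and Jan 17:
  1915: Tue/Sun  1916: Thu/Mon  1917: Fri/Wed  1918: Sat/Thu  1919: Sun/Fri  1920: Tue/Sat  1921: Wed/Mon  1922: Thu/Tue  1923: Fri/Wed  1924: Sun/Thu  1925: Mon/Sat  1926: Tue/Sun  1927: Wed/Mon  1928: Fri/Tue  …(6 more)…  1935: Sat/Thu  1936: Mon/Fri  1937: Tue/Sun  1938: Wed/Mon  1939: Thu/Tue  1940: Sat/Wed ✓  1941: Sun/Fri  1942: Mon/Sat  1943: Tue/Sun  1944: Thu/Mon  1945: Fri/Wed  1946: Sat/Thu  1947: Sun/Fri  1948: Tue/Sat
Both conditions hold in: 1940 — 1.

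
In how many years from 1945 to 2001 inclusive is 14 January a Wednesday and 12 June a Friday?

Check each year's weekday for 14 January and 12 June:
  1945: Sun/Tue  1946: Mon/Wed  1947: Tue/Thu  1948: Wed/Sat  1949: Fri/Sun  1950: Sat/Mon  1951: Sun/Tue  1952: Mon/Thu  1953: Wed/Fri ✓  1954: Thu/Sat  1955: Fri/Sun  1956: Sat/Tue  1957: Mon/Wed  1958: Tue/Thu  …(29 more)…  1988: Thu/Sun  1989: Sat/Mon  1990: Sun/Tue  1991: Mon/Wed  1992: Tue/Fri  1993: Thu/Sat  1994: Fri/Sun  1995: Sat/Mon  1996: Sun/Wed  1997: Tue/Thu  1998: Wed/Fri ✓  1999: Thu/Sat  2000: Fri/Mon  2001: Sun/Tue
Both conditions hold in: 1953, 1959, 1970, 1981, 1987, 1998 — 6.

6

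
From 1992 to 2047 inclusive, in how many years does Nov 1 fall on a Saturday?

8

Track Nov 1's weekday year by year (advancing +1, or +2 across a Feb 29):
  1992: Sun  1993: Mon (+1)  1994: Tue (+1)  1995: Wed (+1)  1996: Fri (+2)
  1997: Sat (+1) ✓  1998: Sun (+1)  1999: Mon (+1)  2000: Wed (+2)  2001: Thu (+1)
  2002: Fri (+1)  2003: Sat (+1) ✓  2004: Mon (+2)  2005: Tue (+1)  … (28 more years) …
  2034: Wed (+1)  2035: Thu (+1)  2036: Sat (+2) ✓  2037: Sun (+1)  2038: Mon (+1)
  2039: Tue (+1)  2040: Thu (+2)  2041: Fri (+1)  2042: Sat (+1) ✓  2043: Sun (+1)
  2044: Tue (+2)  2045: Wed (+1)  2046: Thu (+1)  2047: Fri (+1)
Saturday years: 1997, 2003, 2008, 2014, 2025, 2031, 2036, 2042 — 8 in total.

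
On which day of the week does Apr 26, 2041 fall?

Friday

January 1, 2041 is a Tuesday.
April 26 is day 116 of the year, i.e. 115 days after Jan 1.
115 mod 7 = 3, so advance 3 weekdays from Tuesday: Friday.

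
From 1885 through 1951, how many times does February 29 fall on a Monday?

3

Leap years in 1885–1951: 15 of them.
Feb 29 weekday advances by 5 (mod 7) from one leap year to the next four years later (or differs when a century non-leap intervenes).
Leap-day weekdays: 1888:Wed 1892:Mon✓ 1896:Sat 1904:Mon✓ 1908:Sat 1912:Thu 1916:Tue 1920:Sun 1924:Fri 1928:Wed 1932:Mon✓ 1936:Sat 1940:Thu 1944:Tue 1948:Sun
Monday: 1892, 1904, 1932 → 3.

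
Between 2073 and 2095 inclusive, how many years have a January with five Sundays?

10

January has 31 days; it has five Sundays when Sunday falls among the first (month-length − 28) days — i.e. when January 1 is one of Sunday/Saturday/Friday.
January 1 by year: 2073:Sun✓ 2074:Mon 2075:Tue 2076:Wed 2077:Fri✓ 2078:Sat✓ 2079:Sun✓ 2080:Mon 2081:Wed 2082:Thu 2083:Fri✓ 2084:Sat✓ 2085:Mon 2086:Tue 2087:Wed 2088:Thu 2089:Sat✓ 2090:Sun✓ 2091:Mon 2092:Tue 2093:Thu 2094:Fri✓ 2095:Sat✓
Years with five Sundays: 2073, 2077, 2078, 2079, 2083, 2084, 2089, 2090, 2094, 2095 → 10.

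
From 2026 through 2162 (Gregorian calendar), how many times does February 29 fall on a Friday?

Leap years in 2026–2162: 33 of them.
Feb 29 weekday advances by 5 (mod 7) from one leap year to the next four years later (or differs when a century non-leap intervenes).
Leap-day weekdays: 2028:Tue 2032:Sun 2036:Fri✓ 2040:Wed 2044:Mon 2048:Sat 2052:Thu 2056:Tue 2060:Sun 2064:Fri✓ 2068:Wed 2072:Mon 2076:Sat …(7 more)… 2112:Mon 2116:Sat 2120:Thu 2124:Tue 2128:Sun 2132:Fri✓ 2136:Wed 2140:Mon 2144:Sat 2148:Thu 2152:Tue 2156:Sun 2160:Fri✓
Friday: 2036, 2064, 2092, 2104, 2132, 2160 → 6.

6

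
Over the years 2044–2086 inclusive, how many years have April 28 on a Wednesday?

6

Track April 28's weekday year by year (advancing +1, or +2 across a Feb 29):
  2044: Thu  2045: Fri (+1)  2046: Sat (+1)  2047: Sun (+1)  2048: Tue (+2)
  2049: Wed (+1) ✓  2050: Thu (+1)  2051: Fri (+1)  2052: Sun (+2)  2053: Mon (+1)
  2054: Tue (+1)  2055: Wed (+1) ✓  2056: Fri (+2)  2057: Sat (+1)  … (15 more years) …
  2073: Fri (+1)  2074: Sat (+1)  2075: Sun (+1)  2076: Tue (+2)  2077: Wed (+1) ✓
  2078: Thu (+1)  2079: Fri (+1)  2080: Sun (+2)  2081: Mon (+1)  2082: Tue (+1)
  2083: Wed (+1) ✓  2084: Fri (+2)  2085: Sat (+1)  2086: Sun (+1)
Wednesday years: 2049, 2055, 2060, 2066, 2077, 2083 — 6 in total.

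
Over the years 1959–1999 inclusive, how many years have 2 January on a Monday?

Track 2 January's weekday year by year (advancing +1, or +2 across a Feb 29):
  1959: Fri  1960: Sat (+1)  1961: Mon (+2) ✓  1962: Tue (+1)  1963: Wed (+1)
  1964: Thu (+1)  1965: Sat (+2)  1966: Sun (+1)  1967: Mon (+1) ✓  1968: Tue (+1)
  1969: Thu (+2)  1970: Fri (+1)  1971: Sat (+1)  1972: Sun (+1)  … (13 more years) …
  1986: Thu (+1)  1987: Fri (+1)  1988: Sat (+1)  1989: Mon (+2) ✓  1990: Tue (+1)
  1991: Wed (+1)  1992: Thu (+1)  1993: Sat (+2)  1994: Sun (+1)  1995: Mon (+1) ✓
  1996: Tue (+1)  1997: Thu (+2)  1998: Fri (+1)  1999: Sat (+1)
Monday years: 1961, 1967, 1978, 1984, 1989, 1995 — 6 in total.

6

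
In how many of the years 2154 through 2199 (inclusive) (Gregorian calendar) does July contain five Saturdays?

July has 31 days; it has five Saturdays when Saturday falls among the first (month-length − 28) days — i.e. when July 1 is one of Saturday/Friday/Thursday.
July 1 by year: 2154:Mon 2155:Tue 2156:Thu✓ 2157:Fri✓ 2158:Sat✓ 2159:Sun 2160:Tue 2161:Wed 2162:Thu✓ 2163:Fri✓ 2164:Sun 2165:Mon 2166:Tue 2167:Wed 2168:Fri✓ …(16 more)… 2185:Fri✓ 2186:Sat✓ 2187:Sun 2188:Tue 2189:Wed 2190:Thu✓ 2191:Fri✓ 2192:Sun 2193:Mon 2194:Tue 2195:Wed 2196:Fri✓ 2197:Sat✓ 2198:Sun 2199:Mon
Years with five Saturdays: 2156, 2157, 2158, 2162, 2163, 2168, 2169, 2173, 2174, 2175, 2179, 2180, 2184, 2185, 2186, 2190, 2191, 2196, 2197 → 19.

19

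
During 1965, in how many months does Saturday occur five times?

A month of length L has five Saturdays iff its first Saturday is on day ≤ L−28 (so day 1–3 in a 31-day month, 1–2 in a 30-day month, day 1 in a leap February).
Checking each month of 1965: Jan starts Fri (31d) ✓; Feb starts Mon (28d); Mar starts Mon (31d); Apr starts Thu (30d); May starts Sat (31d) ✓; Jun starts Tue (30d); Jul starts Thu (31d) ✓; Aug starts Sun (31d); Sep starts Wed (30d); Oct starts Fri (31d) ✓; Nov starts Mon (30d); Dec starts Wed (31d).
Five-Saturday months: January, May, July, October → 4.

4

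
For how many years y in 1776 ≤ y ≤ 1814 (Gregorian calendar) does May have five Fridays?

May has 31 days; it has five Fridays when Friday falls among the first (month-length − 28) days — i.e. when May 1 is one of Friday/Thursday/Wednesday.
May 1 by year: 1776:Wed✓ 1777:Thu✓ 1778:Fri✓ 1779:Sat 1780:Mon 1781:Tue 1782:Wed✓ 1783:Thu✓ 1784:Sat 1785:Sun 1786:Mon 1787:Tue 1788:Thu✓ 1789:Fri✓ 1790:Sat …(9 more)… 1800:Thu✓ 1801:Fri✓ 1802:Sat 1803:Sun 1804:Tue 1805:Wed✓ 1806:Thu✓ 1807:Fri✓ 1808:Sun 1809:Mon 1810:Tue 1811:Wed✓ 1812:Fri✓ 1813:Sat 1814:Sun
Years with five Fridays: 1776, 1777, 1778, 1782, 1783, 1788, 1789, 1793, 1794, 1795, 1799, 1800, 1801, 1805, 1806, 1807, 1811, 1812 → 18.

18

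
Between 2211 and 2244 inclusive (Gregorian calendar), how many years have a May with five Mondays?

May has 31 days; it has five Mondays when Monday falls among the first (month-length − 28) days — i.e. when May 1 is one of Monday/Sunday/Saturday.
May 1 by year: 2211:Wed 2212:Fri 2213:Sat✓ 2214:Sun✓ 2215:Mon✓ 2216:Wed 2217:Thu 2218:Fri 2219:Sat✓ 2220:Mon✓ 2221:Tue 2222:Wed 2223:Thu 2224:Sat✓ 2225:Sun✓ …(4 more)… 2230:Sat✓ 2231:Sun✓ 2232:Tue 2233:Wed 2234:Thu 2235:Fri 2236:Sun✓ 2237:Mon✓ 2238:Tue 2239:Wed 2240:Fri 2241:Sat✓ 2242:Sun✓ 2243:Mon✓ 2244:Wed
Years with five Mondays: 2213, 2214, 2215, 2219, 2220, 2224, 2225, 2226, 2230, 2231, 2236, 2237, 2241, 2242, 2243 → 15.

15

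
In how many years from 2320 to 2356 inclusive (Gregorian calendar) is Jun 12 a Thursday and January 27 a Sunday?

Check each year's weekday for Jun 12 and January 27:
  2320: Sat/Tue  2321: Sun/Thu  2322: Mon/Fri  2323: Tue/Sat  2324: Thu/Sun ✓  2325: Fri/Tue  2326: Sat/Wed  2327: Sun/Thu  2328: Tue/Fri  2329: Wed/Sun  2330: Thu/Mon  2331: Fri/Tue  2332: Sun/Wed  2333: Mon/Fri  …(9 more)…  2343: Sat/Wed  2344: Mon/Thu  2345: Tue/Sat  2346: Wed/Sun  2347: Thu/Mon  2348: Sat/Tue  2349: Sun/Thu  2350: Mon/Fri  2351: Tue/Sat  2352: Thu/Sun ✓  2353: Fri/Tue  2354: Sat/Wed  2355: Sun/Thu  2356: Tue/Fri
Both conditions hold in: 2324, 2352 — 2.

2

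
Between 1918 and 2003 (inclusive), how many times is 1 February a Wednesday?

12

Track 1 February's weekday year by year (advancing +1, or +2 across a Feb 29):
  1918: Fri  1919: Sat (+1)  1920: Sun (+1)  1921: Tue (+2)  1922: Wed (+1) ✓
  1923: Thu (+1)  1924: Fri (+1)  1925: Sun (+2)  1926: Mon (+1)  1927: Tue (+1)
  1928: Wed (+1) ✓  1929: Fri (+2)  1930: Sat (+1)  1931: Sun (+1)  … (58 more years) …
  1990: Thu (+1)  1991: Fri (+1)  1992: Sat (+1)  1993: Mon (+2)  1994: Tue (+1)
  1995: Wed (+1) ✓  1996: Thu (+1)  1997: Sat (+2)  1998: Sun (+1)  1999: Mon (+1)
  2000: Tue (+1)  2001: Thu (+2)  2002: Fri (+1)  2003: Sat (+1)
Wednesday years: 1922, 1928, 1933, 1939, 1950, 1956, 1961, 1967, 1978, 1984, 1989, 1995 — 12 in total.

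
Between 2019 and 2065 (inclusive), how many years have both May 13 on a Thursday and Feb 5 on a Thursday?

2

Check each year's weekday for May 13 and Feb 5:
  2019: Mon/Tue  2020: Wed/Wed  2021: Thu/Fri  2022: Fri/Sat  2023: Sat/Sun  2024: Mon/Mon  2025: Tue/Wed  2026: Wed/Thu  2027: Thu/Fri  2028: Sat/Sat  2029: Sun/Mon  2030: Mon/Tue  2031: Tue/Wed  2032: Thu/Thu ✓  …(19 more)…  2052: Mon/Mon  2053: Tue/Wed  2054: Wed/Thu  2055: Thu/Fri  2056: Sat/Sat  2057: Sun/Mon  2058: Mon/Tue  2059: Tue/Wed  2060: Thu/Thu ✓  2061: Fri/Sat  2062: Sat/Sun  2063: Sun/Mon  2064: Tue/Tue  2065: Wed/Thu
Both conditions hold in: 2032, 2060 — 2.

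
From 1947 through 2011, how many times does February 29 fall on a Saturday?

Leap years in 1947–2011: 16 of them.
Feb 29 weekday advances by 5 (mod 7) from one leap year to the next four years later (or differs when a century non-leap intervenes).
Leap-day weekdays: 1948:Sun 1952:Fri 1956:Wed 1960:Mon 1964:Sat✓ 1968:Thu 1972:Tue 1976:Sun 1980:Fri 1984:Wed 1988:Mon 1992:Sat✓ 1996:Thu 2000:Tue 2004:Sun 2008:Fri
Saturday: 1964, 1992 → 2.

2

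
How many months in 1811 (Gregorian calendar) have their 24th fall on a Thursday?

2

Check the 24th of each month of 1811: Jan 24: Thu, Feb 24: Sun, Mar 24: Sun, Apr 24: Wed, May 24: Fri, Jun 24: Mon, Jul 24: Wed, Aug 24: Sat, Sep 24: Tue, Oct 24: Thu, Nov 24: Sun, Dec 24: Tue.
Thursday occurs in January, October — 2 months.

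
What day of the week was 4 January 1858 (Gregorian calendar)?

January 1, 1858 is a Friday.
January 4 is day 4 of the year, i.e. 3 days after Jan 1.
3 mod 7 = 3, so advance 3 weekdays from Friday: Monday.

Monday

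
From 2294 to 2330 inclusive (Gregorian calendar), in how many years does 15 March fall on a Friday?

6

Track 15 March's weekday year by year (advancing +1, or +2 across a Feb 29):
  2294: Thu  2295: Fri (+1) ✓  2296: Sun (+2)  2297: Mon (+1)  2298: Tue (+1)
  2299: Wed (+1)  2300: Thu (+1)  2301: Fri (+1) ✓  2302: Sat (+1)  2303: Sun (+1)
  2304: Tue (+2)  2305: Wed (+1)  2306: Thu (+1)  2307: Fri (+1) ✓  … (9 more years) …
  2317: Thu (+1)  2318: Fri (+1) ✓  2319: Sat (+1)  2320: Mon (+2)  2321: Tue (+1)
  2322: Wed (+1)  2323: Thu (+1)  2324: Sat (+2)  2325: Sun (+1)  2326: Mon (+1)
  2327: Tue (+1)  2328: Thu (+2)  2329: Fri (+1) ✓  2330: Sat (+1)
Friday years: 2295, 2301, 2307, 2312, 2318, 2329 — 6 in total.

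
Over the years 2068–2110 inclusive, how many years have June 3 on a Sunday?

Track June 3's weekday year by year (advancing +1, or +2 across a Feb 29):
  2068: Sun ✓  2069: Mon (+1)  2070: Tue (+1)  2071: Wed (+1)  2072: Fri (+2)
  2073: Sat (+1)  2074: Sun (+1) ✓  2075: Mon (+1)  2076: Wed (+2)  2077: Thu (+1)
  2078: Fri (+1)  2079: Sat (+1)  2080: Mon (+2)  2081: Tue (+1)  … (15 more years) …
  2097: Mon (+1)  2098: Tue (+1)  2099: Wed (+1)  2100: Thu (+1)  2101: Fri (+1)
  2102: Sat (+1)  2103: Sun (+1) ✓  2104: Tue (+2)  2105: Wed (+1)  2106: Thu (+1)
  2107: Fri (+1)  2108: Sun (+2) ✓  2109: Mon (+1)  2110: Tue (+1)
Sunday years: 2068, 2074, 2085, 2091, 2096, 2103, 2108 — 7 in total.

7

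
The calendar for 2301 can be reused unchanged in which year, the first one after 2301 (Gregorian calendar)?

2307

Two years share a calendar iff Jan 1 falls on the same weekday and both are leap or both are common. 2301: Jan 1 is Tuesday, common year.
2302: Jan 1 Wednesday, common
2303: Jan 1 Thursday, common
2304: Jan 1 Friday, leap
2305: Jan 1 Sunday, common
2306: Jan 1 Monday, common
2307: Jan 1 Tuesday, common
2307 matches on both conditions.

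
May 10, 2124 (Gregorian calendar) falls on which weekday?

Wednesday

January 1, 2124 is a Saturday.
May 10 is day 131 of the year, i.e. 130 days after Jan 1.
130 mod 7 = 4, so advance 4 weekdays from Saturday: Wednesday.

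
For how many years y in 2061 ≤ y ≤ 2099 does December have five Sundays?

16

December has 31 days; it has five Sundays when Sunday falls among the first (month-length − 28) days — i.e. when December 1 is one of Sunday/Saturday/Friday.
December 1 by year: 2061:Thu 2062:Fri✓ 2063:Sat✓ 2064:Mon 2065:Tue 2066:Wed 2067:Thu 2068:Sat✓ 2069:Sun✓ 2070:Mon 2071:Tue 2072:Thu 2073:Fri✓ 2074:Sat✓ 2075:Sun✓ …(9 more)… 2085:Sat✓ 2086:Sun✓ 2087:Mon 2088:Wed 2089:Thu 2090:Fri✓ 2091:Sat✓ 2092:Mon 2093:Tue 2094:Wed 2095:Thu 2096:Sat✓ 2097:Sun✓ 2098:Mon 2099:Tue
Years with five Sundays: 2062, 2063, 2068, 2069, 2073, 2074, 2075, 2079, 2080, 2084, 2085, 2086, 2090, 2091, 2096, 2097 → 16.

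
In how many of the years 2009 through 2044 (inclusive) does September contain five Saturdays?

9

September has 30 days; it has five Saturdays when Saturday falls among the first (month-length − 28) days — i.e. when September 1 is one of Saturday/Friday.
September 1 by year: 2009:Tue 2010:Wed 2011:Thu 2012:Sat✓ 2013:Sun 2014:Mon 2015:Tue 2016:Thu 2017:Fri✓ 2018:Sat✓ 2019:Sun 2020:Tue 2021:Wed 2022:Thu 2023:Fri✓ …(6 more)… 2030:Sun 2031:Mon 2032:Wed 2033:Thu 2034:Fri✓ 2035:Sat✓ 2036:Mon 2037:Tue 2038:Wed 2039:Thu 2040:Sat✓ 2041:Sun 2042:Mon 2043:Tue 2044:Thu
Years with five Saturdays: 2012, 2017, 2018, 2023, 2028, 2029, 2034, 2035, 2040 → 9.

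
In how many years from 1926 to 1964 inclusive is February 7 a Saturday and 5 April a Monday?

Check each year's weekday for February 7 and 5 April:
  1926: Sun/Mon  1927: Mon/Tue  1928: Tue/Thu  1929: Thu/Fri  1930: Fri/Sat  1931: Sat/Sun  1932: Sun/Tue  1933: Tue/Wed  1934: Wed/Thu  1935: Thu/Fri  1936: Fri/Sun  1937: Sun/Mon  1938: Mon/Tue  1939: Tue/Wed  …(11 more)…  1951: Wed/Thu  1952: Thu/Sat  1953: Sat/Sun  1954: Sun/Mon  1955: Mon/Tue  1956: Tue/Thu  1957: Thu/Fri  1958: Fri/Sat  1959: Sat/Sun  1960: Sun/Tue  1961: Tue/Wed  1962: Wed/Thu  1963: Thu/Fri  1964: Fri/Sun
Both conditions hold in: 1948 — 1.

1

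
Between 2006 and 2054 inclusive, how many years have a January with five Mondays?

January has 31 days; it has five Mondays when Monday falls among the first (month-length − 28) days — i.e. when January 1 is one of Monday/Sunday/Saturday.
January 1 by year: 2006:Sun✓ 2007:Mon✓ 2008:Tue 2009:Thu 2010:Fri 2011:Sat✓ 2012:Sun✓ 2013:Tue 2014:Wed 2015:Thu 2016:Fri 2017:Sun✓ 2018:Mon✓ 2019:Tue 2020:Wed …(19 more)… 2040:Sun✓ 2041:Tue 2042:Wed 2043:Thu 2044:Fri 2045:Sun✓ 2046:Mon✓ 2047:Tue 2048:Wed 2049:Fri 2050:Sat✓ 2051:Sun✓ 2052:Mon✓ 2053:Wed 2054:Thu
Years with five Mondays: 2006, 2007, 2011, 2012, 2017, 2018, 2022, 2023, 2024, 2028, 2029, 2033, 2034, 2035, 2039, 2040, 2045, 2046, 2050, 2051, 2052 → 21.

21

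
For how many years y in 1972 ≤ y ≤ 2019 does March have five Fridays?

22

March has 31 days; it has five Fridays when Friday falls among the first (month-length − 28) days — i.e. when March 1 is one of Friday/Thursday/Wednesday.
March 1 by year: 1972:Wed✓ 1973:Thu✓ 1974:Fri✓ 1975:Sat 1976:Mon 1977:Tue 1978:Wed✓ 1979:Thu✓ 1980:Sat 1981:Sun 1982:Mon 1983:Tue 1984:Thu✓ 1985:Fri✓ 1986:Sat …(18 more)… 2005:Tue 2006:Wed✓ 2007:Thu✓ 2008:Sat 2009:Sun 2010:Mon 2011:Tue 2012:Thu✓ 2013:Fri✓ 2014:Sat 2015:Sun 2016:Tue 2017:Wed✓ 2018:Thu✓ 2019:Fri✓
Years with five Fridays: 1972, 1973, 1974, 1978, 1979, 1984, 1985, 1989, 1990, 1991, 1995, 1996, 2000, 2001, 2002, 2006, 2007, 2012, 2013, 2017, 2018, 2019 → 22.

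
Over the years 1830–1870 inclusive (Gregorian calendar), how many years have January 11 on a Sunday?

5

Track January 11's weekday year by year (advancing +1, or +2 across a Feb 29):
  1830: Mon  1831: Tue (+1)  1832: Wed (+1)  1833: Fri (+2)  1834: Sat (+1)
  1835: Sun (+1) ✓  1836: Mon (+1)  1837: Wed (+2)  1838: Thu (+1)  1839: Fri (+1)
  1840: Sat (+1)  1841: Mon (+2)  1842: Tue (+1)  1843: Wed (+1)  … (13 more years) …
  1857: Sun (+2) ✓  1858: Mon (+1)  1859: Tue (+1)  1860: Wed (+1)  1861: Fri (+2)
  1862: Sat (+1)  1863: Sun (+1) ✓  1864: Mon (+1)  1865: Wed (+2)  1866: Thu (+1)
  1867: Fri (+1)  1868: Sat (+1)  1869: Mon (+2)  1870: Tue (+1)
Sunday years: 1835, 1846, 1852, 1857, 1863 — 5 in total.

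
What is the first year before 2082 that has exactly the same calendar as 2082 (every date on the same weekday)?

Two years share a calendar iff Jan 1 falls on the same weekday and both are leap or both are common. 2082: Jan 1 is Thursday, common year.
2081: Jan 1 Wednesday, common
2080: Jan 1 Monday, leap
2079: Jan 1 Sunday, common
2078: Jan 1 Saturday, common
2077: Jan 1 Friday, common
2076: Jan 1 Wednesday, leap
2075: Jan 1 Tuesday, common
2074: Jan 1 Monday, common
2073: Jan 1 Sunday, common
2072: Jan 1 Friday, leap
2071: Jan 1 Thursday, common
2071 matches on both conditions.

2071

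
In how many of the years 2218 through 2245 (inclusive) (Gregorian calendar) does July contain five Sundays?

12

July has 31 days; it has five Sundays when Sunday falls among the first (month-length − 28) days — i.e. when July 1 is one of Sunday/Saturday/Friday.
July 1 by year: 2218:Wed 2219:Thu 2220:Sat✓ 2221:Sun✓ 2222:Mon 2223:Tue 2224:Thu 2225:Fri✓ 2226:Sat✓ 2227:Sun✓ 2228:Tue 2229:Wed 2230:Thu 2231:Fri✓ 2232:Sun✓ 2233:Mon 2234:Tue 2235:Wed 2236:Fri✓ 2237:Sat✓ 2238:Sun✓ 2239:Mon 2240:Wed 2241:Thu 2242:Fri✓ 2243:Sat✓ 2244:Mon 2245:Tue
Years with five Sundays: 2220, 2221, 2225, 2226, 2227, 2231, 2232, 2236, 2237, 2238, 2242, 2243 → 12.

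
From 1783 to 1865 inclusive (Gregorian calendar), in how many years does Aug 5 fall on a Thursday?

11

Track Aug 5's weekday year by year (advancing +1, or +2 across a Feb 29):
  1783: Tue  1784: Thu (+2) ✓  1785: Fri (+1)  1786: Sat (+1)  1787: Sun (+1)
  1788: Tue (+2)  1789: Wed (+1)  1790: Thu (+1) ✓  1791: Fri (+1)  1792: Sun (+2)
  1793: Mon (+1)  1794: Tue (+1)  1795: Wed (+1)  1796: Fri (+2)  … (55 more years) …
  1852: Thu (+2) ✓  1853: Fri (+1)  1854: Sat (+1)  1855: Sun (+1)  1856: Tue (+2)
  1857: Wed (+1)  1858: Thu (+1) ✓  1859: Fri (+1)  1860: Sun (+2)  1861: Mon (+1)
  1862: Tue (+1)  1863: Wed (+1)  1864: Fri (+2)  1865: Sat (+1)
Thursday years: 1784, 1790, 1802, 1813, 1819, 1824, 1830, 1841, 1847, 1852, 1858 — 11 in total.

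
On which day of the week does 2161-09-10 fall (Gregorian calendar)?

January 1, 2161 is a Thursday.
September 10 is day 253 of the year, i.e. 252 days after Jan 1.
252 mod 7 = 0, so advance 0 weekdays from Thursday: Thursday.

Thursday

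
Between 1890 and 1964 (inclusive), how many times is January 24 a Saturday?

Track January 24's weekday year by year (advancing +1, or +2 across a Feb 29):
  1890: Fri  1891: Sat (+1) ✓  1892: Sun (+1)  1893: Tue (+2)  1894: Wed (+1)
  1895: Thu (+1)  1896: Fri (+1)  1897: Sun (+2)  1898: Mon (+1)  1899: Tue (+1)
  1900: Wed (+1)  1901: Thu (+1)  1902: Fri (+1)  1903: Sat (+1) ✓  … (47 more years) …
  1951: Wed (+1)  1952: Thu (+1)  1953: Sat (+2) ✓  1954: Sun (+1)  1955: Mon (+1)
  1956: Tue (+1)  1957: Thu (+2)  1958: Fri (+1)  1959: Sat (+1) ✓  1960: Sun (+1)
  1961: Tue (+2)  1962: Wed (+1)  1963: Thu (+1)  1964: Fri (+1)
Saturday years: 1891, 1903, 1914, 1920, 1925, 1931, 1942, 1948, 1953, 1959 — 10 in total.

10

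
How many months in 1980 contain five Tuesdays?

5

A month of length L has five Tuesdays iff its first Tuesday is on day ≤ L−28 (so day 1–3 in a 31-day month, 1–2 in a 30-day month, day 1 in a leap February).
Checking each month of 1980: Jan starts Tue (31d) ✓; Feb starts Fri (29d); Mar starts Sat (31d); Apr starts Tue (30d) ✓; May starts Thu (31d); Jun starts Sun (30d); Jul starts Tue (31d) ✓; Aug starts Fri (31d); Sep starts Mon (30d) ✓; Oct starts Wed (31d); Nov starts Sat (30d); Dec starts Mon (31d) ✓.
Five-Tuesday months: January, April, July, September, December → 5.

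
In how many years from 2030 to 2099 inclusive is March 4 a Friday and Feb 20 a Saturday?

2

Check each year's weekday for March 4 and Feb 20:
  2030: Mon/Wed  2031: Tue/Thu  2032: Thu/Fri  2033: Fri/Sun  2034: Sat/Mon  2035: Sun/Tue  2036: Tue/Wed  2037: Wed/Fri  2038: Thu/Sat  2039: Fri/Sun  2040: Sun/Mon  2041: Mon/Wed  2042: Tue/Thu  2043: Wed/Fri  …(42 more)…  2086: Mon/Wed  2087: Tue/Thu  2088: Thu/Fri  2089: Fri/Sun  2090: Sat/Mon  2091: Sun/Tue  2092: Tue/Wed  2093: Wed/Fri  2094: Thu/Sat  2095: Fri/Sun  2096: Sun/Mon  2097: Mon/Wed  2098: Tue/Thu  2099: Wed/Fri
Both conditions hold in: 2044, 2072 — 2.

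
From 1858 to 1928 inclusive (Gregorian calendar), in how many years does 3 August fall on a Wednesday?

11

Track 3 August's weekday year by year (advancing +1, or +2 across a Feb 29):
  1858: Tue  1859: Wed (+1) ✓  1860: Fri (+2)  1861: Sat (+1)  1862: Sun (+1)
  1863: Mon (+1)  1864: Wed (+2) ✓  1865: Thu (+1)  1866: Fri (+1)  1867: Sat (+1)
  1868: Mon (+2)  1869: Tue (+1)  1870: Wed (+1) ✓  1871: Thu (+1)  … (43 more years) …
  1915: Tue (+1)  1916: Thu (+2)  1917: Fri (+1)  1918: Sat (+1)  1919: Sun (+1)
  1920: Tue (+2)  1921: Wed (+1) ✓  1922: Thu (+1)  1923: Fri (+1)  1924: Sun (+2)
  1925: Mon (+1)  1926: Tue (+1)  1927: Wed (+1) ✓  1928: Fri (+2)
Wednesday years: 1859, 1864, 1870, 1881, 1887, 1892, 1898, 1904, 1910, 1921, 1927 — 11 in total.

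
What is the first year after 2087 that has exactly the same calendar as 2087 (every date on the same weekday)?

Two years share a calendar iff Jan 1 falls on the same weekday and both are leap or both are common. 2087: Jan 1 is Wednesday, common year.
2088: Jan 1 Thursday, leap
2089: Jan 1 Saturday, common
2090: Jan 1 Sunday, common
2091: Jan 1 Monday, common
2092: Jan 1 Tuesday, leap
2093: Jan 1 Thursday, common
2094: Jan 1 Friday, common
2095: Jan 1 Saturday, common
2096: Jan 1 Sunday, leap
2097: Jan 1 Tuesday, common
2098: Jan 1 Wednesday, common
2098 matches on both conditions.

2098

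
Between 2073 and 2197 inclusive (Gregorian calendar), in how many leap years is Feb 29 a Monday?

Leap years in 2073–2197: 30 of them.
Feb 29 weekday advances by 5 (mod 7) from one leap year to the next four years later (or differs when a century non-leap intervenes).
Leap-day weekdays: 2076:Sat 2080:Thu 2084:Tue 2088:Sun 2092:Fri 2096:Wed 2104:Fri 2108:Wed 2112:Mon✓ 2116:Sat 2120:Thu 2124:Tue 2128:Sun …(4 more)… 2148:Thu 2152:Tue 2156:Sun 2160:Fri 2164:Wed 2168:Mon✓ 2172:Sat 2176:Thu 2180:Tue 2184:Sun 2188:Fri 2192:Wed 2196:Mon✓
Monday: 2112, 2140, 2168, 2196 → 4.

4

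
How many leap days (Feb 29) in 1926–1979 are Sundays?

2

Leap years in 1926–1979: 13 of them.
Feb 29 weekday advances by 5 (mod 7) from one leap year to the next four years later (or differs when a century non-leap intervenes).
Leap-day weekdays: 1928:Wed 1932:Mon 1936:Sat 1940:Thu 1944:Tue 1948:Sun✓ 1952:Fri 1956:Wed 1960:Mon 1964:Sat 1968:Thu 1972:Tue 1976:Sun✓
Sunday: 1948, 1976 → 2.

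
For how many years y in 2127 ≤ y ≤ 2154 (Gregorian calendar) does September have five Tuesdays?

8

September has 30 days; it has five Tuesdays when Tuesday falls among the first (month-length − 28) days — i.e. when September 1 is one of Tuesday/Monday.
September 1 by year: 2127:Mon✓ 2128:Wed 2129:Thu 2130:Fri 2131:Sat 2132:Mon✓ 2133:Tue✓ 2134:Wed 2135:Thu 2136:Sat 2137:Sun 2138:Mon✓ 2139:Tue✓ 2140:Thu 2141:Fri 2142:Sat 2143:Sun 2144:Tue✓ 2145:Wed 2146:Thu 2147:Fri 2148:Sun 2149:Mon✓ 2150:Tue✓ 2151:Wed 2152:Fri 2153:Sat 2154:Sun
Years with five Tuesdays: 2127, 2132, 2133, 2138, 2139, 2144, 2149, 2150 → 8.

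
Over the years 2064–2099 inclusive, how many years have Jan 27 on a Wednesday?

5

Track Jan 27's weekday year by year (advancing +1, or +2 across a Feb 29):
  2064: Sun  2065: Tue (+2)  2066: Wed (+1) ✓  2067: Thu (+1)  2068: Fri (+1)
  2069: Sun (+2)  2070: Mon (+1)  2071: Tue (+1)  2072: Wed (+1) ✓  2073: Fri (+2)
  2074: Sat (+1)  2075: Sun (+1)  2076: Mon (+1)  2077: Wed (+2) ✓  … (8 more years) …
  2086: Sun (+1)  2087: Mon (+1)  2088: Tue (+1)  2089: Thu (+2)  2090: Fri (+1)
  2091: Sat (+1)  2092: Sun (+1)  2093: Tue (+2)  2094: Wed (+1) ✓  2095: Thu (+1)
  2096: Fri (+1)  2097: Sun (+2)  2098: Mon (+1)  2099: Tue (+1)
Wednesday years: 2066, 2072, 2077, 2083, 2094 — 5 in total.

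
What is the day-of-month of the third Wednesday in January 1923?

17

January 1, 1923 is a Monday, so the first Wednesday is the 3rd.
The third Wednesday is 3 + 14 = 17.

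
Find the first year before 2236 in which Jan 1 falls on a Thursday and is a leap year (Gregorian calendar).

2224

Jan 1 advances by 2 weekdays after a leap year and by 1 after a common year.
2236: Jan 1 is Friday (leap).
2235: Thursday
2234: Wednesday
2233: Tuesday
2232: Sunday (leap)
2231: Saturday
2230: Friday
2229: Thursday
2228: Tuesday (leap)
2227: Monday
2226: Sunday
2225: Saturday
2224: Thursday (leap)
2224 begins on a Thursday and is a leap year.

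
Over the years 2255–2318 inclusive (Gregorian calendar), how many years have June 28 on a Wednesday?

Track June 28's weekday year by year (advancing +1, or +2 across a Feb 29):
  2255: Thu  2256: Sat (+2)  2257: Sun (+1)  2258: Mon (+1)  2259: Tue (+1)
  2260: Thu (+2)  2261: Fri (+1)  2262: Sat (+1)  2263: Sun (+1)  2264: Tue (+2)
  2265: Wed (+1) ✓  2266: Thu (+1)  2267: Fri (+1)  2268: Sun (+2)  … (36 more years) …
  2305: Wed (+1) ✓  2306: Thu (+1)  2307: Fri (+1)  2308: Sun (+2)  2309: Mon (+1)
  2310: Tue (+1)  2311: Wed (+1) ✓  2312: Fri (+2)  2313: Sat (+1)  2314: Sun (+1)
  2315: Mon (+1)  2316: Wed (+2) ✓  2317: Thu (+1)  2318: Fri (+1)
Wednesday years: 2265, 2271, 2276, 2282, 2293, 2299, 2305, 2311, 2316 — 9 in total.

9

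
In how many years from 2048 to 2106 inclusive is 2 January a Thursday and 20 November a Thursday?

Check each year's weekday for 2 January and 20 November:
  2048: Thu/Fri  2049: Sat/Sat  2050: Sun/Sun  2051: Mon/Mon  2052: Tue/Wed  2053: Thu/Thu ✓  2054: Fri/Fri  2055: Sat/Sat  2056: Sun/Mon  2057: Tue/Tue  2058: Wed/Wed  2059: Thu/Thu ✓  2060: Fri/Sat  2061: Sun/Sun  …(31 more)…  2093: Fri/Fri  2094: Sat/Sat  2095: Sun/Sun  2096: Mon/Tue  2097: Wed/Wed  2098: Thu/Thu ✓  2099: Fri/Fri  2100: Sat/Sat  2101: Sun/Sun  2102: Mon/Mon  2103: Tue/Tue  2104: Wed/Thu  2105: Fri/Fri  2106: Sat/Sat
Both conditions hold in: 2053, 2059, 2070, 2081, 2087, 2098 — 6.

6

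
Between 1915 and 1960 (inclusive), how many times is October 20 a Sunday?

6

Track October 20's weekday year by year (advancing +1, or +2 across a Feb 29):
  1915: Wed  1916: Fri (+2)  1917: Sat (+1)  1918: Sun (+1) ✓  1919: Mon (+1)
  1920: Wed (+2)  1921: Thu (+1)  1922: Fri (+1)  1923: Sat (+1)  1924: Mon (+2)
  1925: Tue (+1)  1926: Wed (+1)  1927: Thu (+1)  1928: Sat (+2)  … (18 more years) …
  1947: Mon (+1)  1948: Wed (+2)  1949: Thu (+1)  1950: Fri (+1)  1951: Sat (+1)
  1952: Mon (+2)  1953: Tue (+1)  1954: Wed (+1)  1955: Thu (+1)  1956: Sat (+2)
  1957: Sun (+1) ✓  1958: Mon (+1)  1959: Tue (+1)  1960: Thu (+2)
Sunday years: 1918, 1929, 1935, 1940, 1946, 1957 — 6 in total.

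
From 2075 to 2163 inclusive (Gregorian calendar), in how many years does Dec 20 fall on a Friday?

Track Dec 20's weekday year by year (advancing +1, or +2 across a Feb 29):
  2075: Fri ✓  2076: Sun (+2)  2077: Mon (+1)  2078: Tue (+1)  2079: Wed (+1)
  2080: Fri (+2) ✓  2081: Sat (+1)  2082: Sun (+1)  2083: Mon (+1)  2084: Wed (+2)
  2085: Thu (+1)  2086: Fri (+1) ✓  2087: Sat (+1)  2088: Mon (+2)  … (61 more years) …
  2150: Sun (+1)  2151: Mon (+1)  2152: Wed (+2)  2153: Thu (+1)  2154: Fri (+1) ✓
  2155: Sat (+1)  2156: Mon (+2)  2157: Tue (+1)  2158: Wed (+1)  2159: Thu (+1)
  2160: Sat (+2)  2161: Sun (+1)  2162: Mon (+1)  2163: Tue (+1)
Friday years: 2075, 2080, 2086, 2097, 2109, 2115, 2120, 2126, 2137, 2143, 2148, 2154 — 12 in total.

12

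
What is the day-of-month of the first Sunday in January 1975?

5

January 1, 1975 is a Wednesday, so the first Sunday is the 5th.
The first Sunday is 5 + 0 = 5.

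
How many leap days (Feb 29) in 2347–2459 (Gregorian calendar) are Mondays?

4

Leap years in 2347–2459: 28 of them.
Feb 29 weekday advances by 5 (mod 7) from one leap year to the next four years later (or differs when a century non-leap intervenes).
Leap-day weekdays: 2348:Sun 2352:Fri 2356:Wed 2360:Mon✓ 2364:Sat 2368:Thu 2372:Tue 2376:Sun 2380:Fri 2384:Wed 2388:Mon✓ 2392:Sat 2396:Thu 2400:Tue 2404:Sun 2408:Fri 2412:Wed 2416:Mon✓ 2420:Sat 2424:Thu 2428:Tue 2432:Sun 2436:Fri 2440:Wed 2444:Mon✓ 2448:Sat 2452:Thu 2456:Tue
Monday: 2360, 2388, 2416, 2444 → 4.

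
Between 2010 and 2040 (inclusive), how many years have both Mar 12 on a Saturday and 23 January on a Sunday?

Check each year's weekday for Mar 12 and 23 January:
  2010: Fri/Sat  2011: Sat/Sun ✓  2012: Mon/Mon  2013: Tue/Wed  2014: Wed/Thu  2015: Thu/Fri  2016: Sat/Sat  2017: Sun/Mon  2018: Mon/Tue  2019: Tue/Wed  2020: Thu/Thu  2021: Fri/Sat  2022: Sat/Sun ✓  2023: Sun/Mon  …(3 more)…  2027: Fri/Sat  2028: Sun/Sun  2029: Mon/Tue  2030: Tue/Wed  2031: Wed/Thu  2032: Fri/Fri  2033: Sat/Sun ✓  2034: Sun/Mon  2035: Mon/Tue  2036: Wed/Wed  2037: Thu/Fri  2038: Fri/Sat  2039: Sat/Sun ✓  2040: Mon/Mon
Both conditions hold in: 2011, 2022, 2033, 2039 — 4.

4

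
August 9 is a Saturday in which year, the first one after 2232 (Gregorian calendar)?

From one year to the next, a fixed date's weekday advances by 1, or by 2 when a Feb 29 lies between the two dates.
2232: August 9 is Thursday.
2233: Friday (+1)
2234: Saturday (+1)
August 9 falls on a Saturday in 2234.

2234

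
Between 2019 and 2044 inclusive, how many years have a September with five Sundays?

7

September has 30 days; it has five Sundays when Sunday falls among the first (month-length − 28) days — i.e. when September 1 is one of Sunday/Saturday.
September 1 by year: 2019:Sun✓ 2020:Tue 2021:Wed 2022:Thu 2023:Fri 2024:Sun✓ 2025:Mon 2026:Tue 2027:Wed 2028:Fri 2029:Sat✓ 2030:Sun✓ 2031:Mon 2032:Wed 2033:Thu 2034:Fri 2035:Sat✓ 2036:Mon 2037:Tue 2038:Wed 2039:Thu 2040:Sat✓ 2041:Sun✓ 2042:Mon 2043:Tue 2044:Thu
Years with five Sundays: 2019, 2024, 2029, 2030, 2035, 2040, 2041 → 7.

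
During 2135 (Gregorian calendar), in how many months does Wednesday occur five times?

4

A month of length L has five Wednesdays iff its first Wednesday is on day ≤ L−28 (so day 1–3 in a 31-day month, 1–2 in a 30-day month, day 1 in a leap February).
Checking each month of 2135: Jan starts Sat (31d); Feb starts Tue (28d); Mar starts Tue (31d) ✓; Apr starts Fri (30d); May starts Sun (31d); Jun starts Wed (30d) ✓; Jul starts Fri (31d); Aug starts Mon (31d) ✓; Sep starts Thu (30d); Oct starts Sat (31d); Nov starts Tue (30d) ✓; Dec starts Thu (31d).
Five-Wednesday months: March, June, August, November → 4.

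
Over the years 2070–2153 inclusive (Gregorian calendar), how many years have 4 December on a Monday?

Track 4 December's weekday year by year (advancing +1, or +2 across a Feb 29):
  2070: Thu  2071: Fri (+1)  2072: Sun (+2)  2073: Mon (+1) ✓  2074: Tue (+1)
  2075: Wed (+1)  2076: Fri (+2)  2077: Sat (+1)  2078: Sun (+1)  2079: Mon (+1) ✓
  2080: Wed (+2)  2081: Thu (+1)  2082: Fri (+1)  2083: Sat (+1)  … (56 more years) …
  2140: Sun (+2)  2141: Mon (+1) ✓  2142: Tue (+1)  2143: Wed (+1)  2144: Fri (+2)
  2145: Sat (+1)  2146: Sun (+1)  2147: Mon (+1) ✓  2148: Wed (+2)  2149: Thu (+1)
  2150: Fri (+1)  2151: Sat (+1)  2152: Mon (+2) ✓  2153: Tue (+1)
Monday years: 2073, 2079, 2084, 2090, 2102, 2113, 2119, 2124, 2130, 2141, 2147, 2152 — 12 in total.

12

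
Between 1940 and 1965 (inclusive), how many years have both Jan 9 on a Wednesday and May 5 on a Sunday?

3

Check each year's weekday for Jan 9 and May 5:
  1940: Tue/Sun  1941: Thu/Mon  1942: Fri/Tue  1943: Sat/Wed  1944: Sun/Fri  1945: Tue/Sat  1946: Wed/Sun ✓  1947: Thu/Mon  1948: Fri/Wed  1949: Sun/Thu  1950: Mon/Fri  1951: Tue/Sat  1952: Wed/Mon  1953: Fri/Tue  1954: Sat/Wed  1955: Sun/Thu  1956: Mon/Sat  1957: Wed/Sun ✓  1958: Thu/Mon  1959: Fri/Tue  1960: Sat/Thu  1961: Mon/Fri  1962: Tue/Sat  1963: Wed/Sun ✓  1964: Thu/Tue  1965: Sat/Wed
Both conditions hold in: 1946, 1957, 1963 — 3.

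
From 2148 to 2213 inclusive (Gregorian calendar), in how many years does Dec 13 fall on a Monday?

Track Dec 13's weekday year by year (advancing +1, or +2 across a Feb 29):
  2148: Fri  2149: Sat (+1)  2150: Sun (+1)  2151: Mon (+1) ✓  2152: Wed (+2)
  2153: Thu (+1)  2154: Fri (+1)  2155: Sat (+1)  2156: Mon (+2) ✓  2157: Tue (+1)
  2158: Wed (+1)  2159: Thu (+1)  2160: Sat (+2)  2161: Sun (+1)  … (38 more years) …
  2200: Sat (+1)  2201: Sun (+1)  2202: Mon (+1) ✓  2203: Tue (+1)  2204: Thu (+2)
  2205: Fri (+1)  2206: Sat (+1)  2207: Sun (+1)  2208: Tue (+2)  2209: Wed (+1)
  2210: Thu (+1)  2211: Fri (+1)  2212: Sun (+2)  2213: Mon (+1) ✓
Monday years: 2151, 2156, 2162, 2173, 2179, 2184, 2190, 2202, 2213 — 9 in total.

9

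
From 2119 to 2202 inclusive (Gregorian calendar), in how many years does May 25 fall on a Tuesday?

Track May 25's weekday year by year (advancing +1, or +2 across a Feb 29):
  2119: Thu  2120: Sat (+2)  2121: Sun (+1)  2122: Mon (+1)  2123: Tue (+1) ✓
  2124: Thu (+2)  2125: Fri (+1)  2126: Sat (+1)  2127: Sun (+1)  2128: Tue (+2) ✓
  2129: Wed (+1)  2130: Thu (+1)  2131: Fri (+1)  2132: Sun (+2)  … (56 more years) …
  2189: Mon (+1)  2190: Tue (+1) ✓  2191: Wed (+1)  2192: Fri (+2)  2193: Sat (+1)
  2194: Sun (+1)  2195: Mon (+1)  2196: Wed (+2)  2197: Thu (+1)  2198: Fri (+1)
  2199: Sat (+1)  2200: Sun (+1)  2201: Mon (+1)  2202: Tue (+1) ✓
Tuesday years: 2123, 2128, 2134, 2145, 2151, 2156, 2162, 2173, 2179, 2184, 2190, 2202 — 12 in total.

12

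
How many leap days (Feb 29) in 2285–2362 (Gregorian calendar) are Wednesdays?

3

Leap years in 2285–2362: 18 of them.
Feb 29 weekday advances by 5 (mod 7) from one leap year to the next four years later (or differs when a century non-leap intervenes).
Leap-day weekdays: 2288:Wed✓ 2292:Mon 2296:Sat 2304:Mon 2308:Sat 2312:Thu 2316:Tue 2320:Sun 2324:Fri 2328:Wed✓ 2332:Mon 2336:Sat 2340:Thu 2344:Tue 2348:Sun 2352:Fri 2356:Wed✓ 2360:Mon
Wednesday: 2288, 2328, 2356 → 3.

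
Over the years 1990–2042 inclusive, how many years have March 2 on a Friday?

Track March 2's weekday year by year (advancing +1, or +2 across a Feb 29):
  1990: Fri ✓  1991: Sat (+1)  1992: Mon (+2)  1993: Tue (+1)  1994: Wed (+1)
  1995: Thu (+1)  1996: Sat (+2)  1997: Sun (+1)  1998: Mon (+1)  1999: Tue (+1)
  2000: Thu (+2)  2001: Fri (+1) ✓  2002: Sat (+1)  2003: Sun (+1)  … (25 more years) …
  2029: Fri (+1) ✓  2030: Sat (+1)  2031: Sun (+1)  2032: Tue (+2)  2033: Wed (+1)
  2034: Thu (+1)  2035: Fri (+1) ✓  2036: Sun (+2)  2037: Mon (+1)  2038: Tue (+1)
  2039: Wed (+1)  2040: Fri (+2) ✓  2041: Sat (+1)  2042: Sun (+1)
Friday years: 1990, 2001, 2007, 2012, 2018, 2029, 2035, 2040 — 8 in total.

8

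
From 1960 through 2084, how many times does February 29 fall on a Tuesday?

Leap years in 1960–2084: 32 of them.
Feb 29 weekday advances by 5 (mod 7) from one leap year to the next four years later (or differs when a century non-leap intervenes).
Leap-day weekdays: 1960:Mon 1964:Sat 1968:Thu 1972:Tue✓ 1976:Sun 1980:Fri 1984:Wed 1988:Mon 1992:Sat 1996:Thu 2000:Tue✓ 2004:Sun 2008:Fri …(6 more)… 2036:Fri 2040:Wed 2044:Mon 2048:Sat 2052:Thu 2056:Tue✓ 2060:Sun 2064:Fri 2068:Wed 2072:Mon 2076:Sat 2080:Thu 2084:Tue✓
Tuesday: 1972, 2000, 2028, 2056, 2084 → 5.

5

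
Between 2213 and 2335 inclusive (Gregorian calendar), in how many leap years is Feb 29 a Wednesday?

4

Leap years in 2213–2335: 29 of them.
Feb 29 weekday advances by 5 (mod 7) from one leap year to the next four years later (or differs when a century non-leap intervenes).
Leap-day weekdays: 2216:Thu 2220:Tue 2224:Sun 2228:Fri 2232:Wed✓ 2236:Mon 2240:Sat 2244:Thu 2248:Tue 2252:Sun 2256:Fri 2260:Wed✓ 2264:Mon …(3 more)… 2280:Sun 2284:Fri 2288:Wed✓ 2292:Mon 2296:Sat 2304:Mon 2308:Sat 2312:Thu 2316:Tue 2320:Sun 2324:Fri 2328:Wed✓ 2332:Mon
Wednesday: 2232, 2260, 2288, 2328 → 4.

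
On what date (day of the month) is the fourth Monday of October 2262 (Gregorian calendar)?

October 1, 2262 is a Wednesday, so the first Monday is the 6th.
The fourth Monday is 6 + 21 = 27.

27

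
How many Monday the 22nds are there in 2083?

Check the 22nd of each month of 2083: Jan 22: Fri, Feb 22: Mon, Mar 22: Mon, Apr 22: Thu, May 22: Sat, Jun 22: Tue, Jul 22: Thu, Aug 22: Sun, Sep 22: Wed, Oct 22: Fri, Nov 22: Mon, Dec 22: Wed.
Monday occurs in February, March, November — 3 months.

3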